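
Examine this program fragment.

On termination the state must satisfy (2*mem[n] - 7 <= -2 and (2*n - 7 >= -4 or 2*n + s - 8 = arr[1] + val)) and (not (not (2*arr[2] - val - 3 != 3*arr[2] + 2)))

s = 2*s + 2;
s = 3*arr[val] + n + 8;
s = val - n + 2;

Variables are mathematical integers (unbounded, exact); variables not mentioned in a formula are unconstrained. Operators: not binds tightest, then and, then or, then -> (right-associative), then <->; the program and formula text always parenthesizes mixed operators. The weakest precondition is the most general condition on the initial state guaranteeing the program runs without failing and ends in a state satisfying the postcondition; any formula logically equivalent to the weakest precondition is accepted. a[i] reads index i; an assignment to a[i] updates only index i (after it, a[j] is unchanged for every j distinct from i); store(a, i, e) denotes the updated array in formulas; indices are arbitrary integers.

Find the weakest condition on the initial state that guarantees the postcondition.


Working backward. After the program, the postcondition (2*mem[n] - 7 <= -2 and (2*n - 7 >= -4 or 2*n + s - 8 = arr[1] + val)) and (not (not (2*arr[2] - val - 3 != 3*arr[2] + 2))) must hold; in canonical form it is 2*mem[n] <= 5 and (2*n >= 3 or 2*n + s = arr[1] + val + 8) and arr[2] + val != -5.
Before s := val - n + 2: 2*mem[n] <= 5 and (2*n >= 3 or n = arr[1] + 6) and arr[2] + val != -5
Before s := 3*arr[val] + n + 8: 2*mem[n] <= 5 and (2*n >= 3 or n = arr[1] + 6) and arr[2] + val != -5
Before s := 2*s + 2: 2*mem[n] <= 5 and (2*n >= 3 or n = arr[1] + 6) and arr[2] + val != -5
Answer: WP = 2*mem[n] <= 5 and (2*n >= 3 or n = arr[1] + 6) and arr[2] + val != -5


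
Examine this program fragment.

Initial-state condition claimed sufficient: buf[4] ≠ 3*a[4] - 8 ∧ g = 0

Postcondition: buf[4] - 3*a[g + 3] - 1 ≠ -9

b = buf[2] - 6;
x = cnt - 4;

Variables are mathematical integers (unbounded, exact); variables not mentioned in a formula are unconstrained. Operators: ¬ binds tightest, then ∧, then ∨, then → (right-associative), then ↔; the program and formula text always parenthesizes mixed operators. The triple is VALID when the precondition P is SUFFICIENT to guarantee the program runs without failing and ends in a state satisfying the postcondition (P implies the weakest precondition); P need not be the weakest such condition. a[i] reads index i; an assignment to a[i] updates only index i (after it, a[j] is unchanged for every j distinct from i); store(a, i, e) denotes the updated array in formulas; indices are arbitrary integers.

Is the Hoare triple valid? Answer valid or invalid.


Working backward. After the program, the postcondition buf[4] - 3*a[g + 3] - 1 ≠ -9 must hold; in canonical form it is buf[4] ≠ 3*a[g + 3] - 8.
Before x := cnt - 4: buf[4] ≠ 3*a[g + 3] - 8
Before b := buf[2] - 6: buf[4] ≠ 3*a[g + 3] - 8
The weakest precondition is buf[4] ≠ 3*a[g + 3] - 8.
Check whether buf[4] ≠ 3*a[4] - 8 ∧ g = 0 implies it.
Countermodel: at the initial state a = {[3] = -1, [4] = 0, elsewhere -1}, buf = {[3] = -11, [4] = -11, elsewhere -11}, g = 0, the precondition holds but the weakest precondition fails.
Answer: invalid


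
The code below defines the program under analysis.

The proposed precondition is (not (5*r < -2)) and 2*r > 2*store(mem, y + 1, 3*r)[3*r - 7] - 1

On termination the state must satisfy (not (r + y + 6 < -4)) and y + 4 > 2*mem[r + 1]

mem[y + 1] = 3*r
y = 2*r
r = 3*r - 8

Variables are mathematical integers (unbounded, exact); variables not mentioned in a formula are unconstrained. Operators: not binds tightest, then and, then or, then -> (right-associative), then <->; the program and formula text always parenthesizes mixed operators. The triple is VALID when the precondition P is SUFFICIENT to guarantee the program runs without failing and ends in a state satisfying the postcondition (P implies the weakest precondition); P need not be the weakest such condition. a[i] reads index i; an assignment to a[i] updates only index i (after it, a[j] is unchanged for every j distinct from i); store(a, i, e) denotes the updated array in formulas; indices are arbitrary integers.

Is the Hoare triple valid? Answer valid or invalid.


Working backward. After the program, the postcondition (not (r + y + 6 < -4)) and y + 4 > 2*mem[r + 1] must hold; in canonical form it is (not (r + y < -10)) and y > 2*mem[r + 1] - 4.
Before r := 3*r - 8: (not (3*r + y < -2)) and y > 2*mem[3*r - 7] - 4
Before y := 2*r: (not (5*r < -2)) and 2*r > 2*mem[3*r - 7] - 4
Before mem[y + 1] := 3*r: (not (5*r < -2)) and 2*r > 2*store(mem, y + 1, 3*r)[3*r - 7] - 4
The weakest precondition is (not (5*r < -2)) and 2*r > 2*store(mem, y + 1, 3*r)[3*r - 7] - 4.
Check whether (not (5*r < -2)) and 2*r > 2*store(mem, y + 1, 3*r)[3*r - 7] - 1 implies it.
Every state satisfying the precondition satisfies the weakest precondition: the implication holds.
Answer: valid


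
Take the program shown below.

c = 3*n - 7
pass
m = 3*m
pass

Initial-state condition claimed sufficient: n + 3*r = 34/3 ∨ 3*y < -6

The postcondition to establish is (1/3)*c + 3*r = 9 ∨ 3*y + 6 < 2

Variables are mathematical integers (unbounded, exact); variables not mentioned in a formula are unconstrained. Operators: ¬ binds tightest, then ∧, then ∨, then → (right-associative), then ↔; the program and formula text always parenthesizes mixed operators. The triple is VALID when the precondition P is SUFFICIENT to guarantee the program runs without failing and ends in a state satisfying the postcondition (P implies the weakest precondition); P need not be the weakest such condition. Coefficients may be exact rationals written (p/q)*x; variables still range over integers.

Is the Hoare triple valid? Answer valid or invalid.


Working backward. After the program, the postcondition (1/3)*c + 3*r = 9 ∨ 3*y + 6 < 2 must hold; in canonical form it is (1/3)*c + 3*r = 9 ∨ 3*y < -4.
Before skip: (1/3)*c + 3*r = 9 ∨ 3*y < -4
Before m := 3*m: (1/3)*c + 3*r = 9 ∨ 3*y < -4
Before skip: (1/3)*c + 3*r = 9 ∨ 3*y < -4
Before c := 3*n - 7: n + 3*r = 34/3 ∨ 3*y < -4
The weakest precondition is n + 3*r = 34/3 ∨ 3*y < -4.
Check whether n + 3*r = 34/3 ∨ 3*y < -6 implies it.
Every state satisfying the precondition satisfies the weakest precondition: the implication holds.
Answer: valid


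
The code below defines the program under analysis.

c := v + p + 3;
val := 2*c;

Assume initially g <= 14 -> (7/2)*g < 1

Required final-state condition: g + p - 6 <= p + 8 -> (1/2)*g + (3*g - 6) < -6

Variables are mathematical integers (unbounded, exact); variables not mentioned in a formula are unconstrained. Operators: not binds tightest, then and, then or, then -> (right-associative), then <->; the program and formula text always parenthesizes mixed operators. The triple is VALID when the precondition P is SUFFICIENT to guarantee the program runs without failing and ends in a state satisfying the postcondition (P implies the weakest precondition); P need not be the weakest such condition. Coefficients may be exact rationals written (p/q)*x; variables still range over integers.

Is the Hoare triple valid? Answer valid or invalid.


Working backward. After the program, the postcondition g + p - 6 <= p + 8 -> (1/2)*g + (3*g - 6) < -6 must hold; in canonical form it is g <= 14 -> (7/2)*g < 0.
Before val := 2*c: g <= 14 -> (7/2)*g < 0
Before c := v + p + 3: g <= 14 -> (7/2)*g < 0
The weakest precondition is g <= 14 -> (7/2)*g < 0.
Check whether g <= 14 -> (7/2)*g < 1 implies it.
Countermodel: at the initial state g = 0, the precondition holds but the weakest precondition fails.
Answer: invalid


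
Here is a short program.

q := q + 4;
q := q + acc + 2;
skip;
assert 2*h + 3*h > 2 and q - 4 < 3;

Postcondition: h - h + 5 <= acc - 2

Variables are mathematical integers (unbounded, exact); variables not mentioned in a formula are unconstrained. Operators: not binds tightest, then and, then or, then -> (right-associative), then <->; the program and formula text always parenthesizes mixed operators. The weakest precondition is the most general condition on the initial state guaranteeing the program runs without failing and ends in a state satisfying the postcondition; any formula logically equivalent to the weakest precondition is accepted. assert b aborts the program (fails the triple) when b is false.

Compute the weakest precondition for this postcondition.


Working backward. After the program, the postcondition h - h + 5 <= acc - 2 must hold; in canonical form it is acc >= 7.
Before assert 2*h + 3*h > 2 and q - 4 < 3: 5*h > 2 and q < 7 and acc >= 7
Before skip: 5*h > 2 and q < 7 and acc >= 7
Before q := q + acc + 2: 5*h > 2 and acc + q < 5 and acc >= 7
Before q := q + 4: 5*h > 2 and acc + q < 1 and acc >= 7
Answer: WP = 5*h > 2 and acc + q < 1 and acc >= 7


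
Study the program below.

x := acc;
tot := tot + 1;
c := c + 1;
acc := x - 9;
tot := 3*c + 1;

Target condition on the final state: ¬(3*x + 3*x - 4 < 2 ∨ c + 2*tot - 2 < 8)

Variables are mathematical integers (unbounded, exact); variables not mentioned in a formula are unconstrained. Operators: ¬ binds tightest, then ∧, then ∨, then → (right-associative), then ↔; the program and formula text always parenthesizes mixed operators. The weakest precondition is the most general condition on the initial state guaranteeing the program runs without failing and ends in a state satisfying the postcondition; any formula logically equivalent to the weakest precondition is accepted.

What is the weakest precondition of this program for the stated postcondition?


Working backward. After the program, the postcondition ¬(3*x + 3*x - 4 < 2 ∨ c + 2*tot - 2 < 8) must hold; in canonical form it is ¬(6*x < 6 ∨ c + 2*tot < 10).
Before tot := 3*c + 1: ¬(6*x < 6 ∨ 7*c < 8)
Before acc := x - 9: ¬(6*x < 6 ∨ 7*c < 8)
Before c := c + 1: ¬(6*x < 6 ∨ 7*c < 1)
Before tot := tot + 1: ¬(6*x < 6 ∨ 7*c < 1)
Before x := acc: ¬(6*acc < 6 ∨ 7*c < 1)
Answer: WP = ¬(6*acc < 6 ∨ 7*c < 1)


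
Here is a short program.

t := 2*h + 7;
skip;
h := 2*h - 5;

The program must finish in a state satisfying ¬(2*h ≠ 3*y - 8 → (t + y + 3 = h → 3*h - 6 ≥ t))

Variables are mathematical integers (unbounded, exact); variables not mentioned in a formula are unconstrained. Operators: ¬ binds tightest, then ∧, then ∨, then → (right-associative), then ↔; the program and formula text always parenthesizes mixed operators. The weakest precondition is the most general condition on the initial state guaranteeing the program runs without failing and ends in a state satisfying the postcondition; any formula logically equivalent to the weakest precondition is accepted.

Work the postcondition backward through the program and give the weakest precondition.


Working backward. After the program, the postcondition ¬(2*h ≠ 3*y - 8 → (t + y + 3 = h → 3*h - 6 ≥ t)) must hold; in canonical form it is ¬(2*h ≠ 3*y - 8 → (t + y = h - 3 → 3*h ≥ t + 6)).
Before h := 2*h - 5: ¬(4*h ≠ 3*y + 2 → (t + y = 2*h - 8 → 6*h ≥ t + 21))
Before skip: ¬(4*h ≠ 3*y + 2 → (t + y = 2*h - 8 → 6*h ≥ t + 21))
Before t := 2*h + 7: ¬(4*h ≠ 3*y + 2 → (y = -15 → 4*h ≥ 28))
Answer: WP = ¬(4*h ≠ 3*y + 2 → (y = -15 → 4*h ≥ 28))


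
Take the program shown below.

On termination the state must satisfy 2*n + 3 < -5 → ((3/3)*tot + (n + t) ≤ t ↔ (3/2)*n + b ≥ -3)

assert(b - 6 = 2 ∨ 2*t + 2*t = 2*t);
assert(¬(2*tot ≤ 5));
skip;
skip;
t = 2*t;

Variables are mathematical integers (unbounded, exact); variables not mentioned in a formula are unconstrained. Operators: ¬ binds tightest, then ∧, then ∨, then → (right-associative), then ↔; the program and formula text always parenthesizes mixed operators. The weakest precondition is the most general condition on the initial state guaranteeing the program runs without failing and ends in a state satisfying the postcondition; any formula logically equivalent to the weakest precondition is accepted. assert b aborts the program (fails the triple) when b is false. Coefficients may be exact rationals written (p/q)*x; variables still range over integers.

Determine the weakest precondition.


Working backward. After the program, the postcondition 2*n + 3 < -5 → ((3/3)*tot + (n + t) ≤ t ↔ (3/2)*n + b ≥ -3) must hold; in canonical form it is 2*n < -8 → (n + tot ≤ 0 ↔ b + (3/2)*n ≥ -3).
Before t := 2*t: 2*n < -8 → (n + tot ≤ 0 ↔ b + (3/2)*n ≥ -3)
Before skip: 2*n < -8 → (n + tot ≤ 0 ↔ b + (3/2)*n ≥ -3)
Before skip: 2*n < -8 → (n + tot ≤ 0 ↔ b + (3/2)*n ≥ -3)
Before assert ¬(2*tot ≤ 5): (¬(2*tot ≤ 5)) ∧ (2*n < -8 → (n + tot ≤ 0 ↔ b + (3/2)*n ≥ -3))
Before assert b - 6 = 2 ∨ 2*t + 2*t = 2*t: (b = 8 ∨ 2*t = 0) ∧ (¬(2*tot ≤ 5)) ∧ (2*n < -8 → (n + tot ≤ 0 ↔ b + (3/2)*n ≥ -3))
Answer: WP = (b = 8 ∨ 2*t = 0) ∧ (¬(2*tot ≤ 5)) ∧ (2*n < -8 → (n + tot ≤ 0 ↔ b + (3/2)*n ≥ -3))


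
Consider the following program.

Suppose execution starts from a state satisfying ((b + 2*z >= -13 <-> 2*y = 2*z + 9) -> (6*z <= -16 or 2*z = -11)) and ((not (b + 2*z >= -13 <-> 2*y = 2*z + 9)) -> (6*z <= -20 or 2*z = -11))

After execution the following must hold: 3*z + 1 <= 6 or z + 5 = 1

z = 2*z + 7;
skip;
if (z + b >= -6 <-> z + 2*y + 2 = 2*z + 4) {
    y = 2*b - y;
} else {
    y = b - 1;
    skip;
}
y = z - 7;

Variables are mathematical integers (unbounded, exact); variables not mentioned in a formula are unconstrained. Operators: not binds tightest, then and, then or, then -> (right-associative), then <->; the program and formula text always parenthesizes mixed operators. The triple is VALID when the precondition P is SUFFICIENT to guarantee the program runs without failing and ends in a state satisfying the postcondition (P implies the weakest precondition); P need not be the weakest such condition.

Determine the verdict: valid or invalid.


Working backward. After the program, the postcondition 3*z + 1 <= 6 or z + 5 = 1 must hold; in canonical form it is 3*z <= 5 or z = -4.
Before y := z - 7: 3*z <= 5 or z = -4
Then branch requires 3*z <= 5 or z = -4; else branch requires 3*z <= 5 or z = -4.
Before the if: ((b + z >= -6 <-> 2*y = z + 2) -> (3*z <= 5 or z = -4)) and ((not (b + z >= -6 <-> 2*y = z + 2)) -> (3*z <= 5 or z = -4))
Before skip: ((b + z >= -6 <-> 2*y = z + 2) -> (3*z <= 5 or z = -4)) and ((not (b + z >= -6 <-> 2*y = z + 2)) -> (3*z <= 5 or z = -4))
Before z := 2*z + 7: ((b + 2*z >= -13 <-> 2*y = 2*z + 9) -> (6*z <= -16 or 2*z = -11)) and ((not (b + 2*z >= -13 <-> 2*y = 2*z + 9)) -> (6*z <= -16 or 2*z = -11))
The weakest precondition is ((b + 2*z >= -13 <-> 2*y = 2*z + 9) -> (6*z <= -16 or 2*z = -11)) and ((not (b + 2*z >= -13 <-> 2*y = 2*z + 9)) -> (6*z <= -16 or 2*z = -11)).
Check whether ((b + 2*z >= -13 <-> 2*y = 2*z + 9) -> (6*z <= -16 or 2*z = -11)) and ((not (b + 2*z >= -13 <-> 2*y = 2*z + 9)) -> (6*z <= -20 or 2*z = -11)) implies it.
Every state satisfying the precondition satisfies the weakest precondition: the implication holds.
Answer: valid


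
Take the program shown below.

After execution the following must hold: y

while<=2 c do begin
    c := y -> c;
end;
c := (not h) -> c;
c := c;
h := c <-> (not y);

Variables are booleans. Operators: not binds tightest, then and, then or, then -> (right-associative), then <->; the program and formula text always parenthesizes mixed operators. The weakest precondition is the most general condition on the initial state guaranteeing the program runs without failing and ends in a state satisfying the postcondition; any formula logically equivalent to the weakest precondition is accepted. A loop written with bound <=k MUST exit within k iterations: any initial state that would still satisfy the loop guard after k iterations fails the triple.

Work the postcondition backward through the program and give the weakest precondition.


Working backward. After the program, y must hold.
Before h := c <-> (not y): y
Before c := c: y
Before c := (not h) -> c: y
Before the loop (bound <=2), unroll the exhaustion recursion (WP_0 = exit-now case; WP_j = one more guarded iteration, up to j = 2):
  WP_0: (not c) and y
  WP_1: (c -> ((not (y -> c)) and y)) and ((not c) -> y)
  WP_2: (c -> (((y -> c) -> ((not (y -> (y -> c))) and y)) and ((not (y -> c)) -> y))) and ((not c) -> y)
So before the loop: (c -> (((y -> c) -> ((not (y -> (y -> c))) and y)) and ((not (y -> c)) -> y))) and ((not c) -> y)
Answer: WP = (c -> (((y -> c) -> ((not (y -> (y -> c))) and y)) and ((not (y -> c)) -> y))) and ((not c) -> y)


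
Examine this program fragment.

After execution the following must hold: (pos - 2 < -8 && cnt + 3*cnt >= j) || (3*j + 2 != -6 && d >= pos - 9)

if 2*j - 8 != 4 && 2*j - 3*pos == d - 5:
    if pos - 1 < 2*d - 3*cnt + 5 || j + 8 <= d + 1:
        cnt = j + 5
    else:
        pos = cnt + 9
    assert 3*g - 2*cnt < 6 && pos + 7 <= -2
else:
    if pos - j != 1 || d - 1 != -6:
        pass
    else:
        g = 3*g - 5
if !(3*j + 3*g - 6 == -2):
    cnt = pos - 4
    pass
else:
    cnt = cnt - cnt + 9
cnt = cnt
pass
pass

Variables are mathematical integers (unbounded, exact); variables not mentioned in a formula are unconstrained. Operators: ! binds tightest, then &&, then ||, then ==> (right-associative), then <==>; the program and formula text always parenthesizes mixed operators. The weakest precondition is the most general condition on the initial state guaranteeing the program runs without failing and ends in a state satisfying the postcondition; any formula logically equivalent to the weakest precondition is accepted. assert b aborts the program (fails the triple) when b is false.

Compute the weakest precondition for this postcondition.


Working backward. After the program, the postcondition (pos - 2 < -8 && cnt + 3*cnt >= j) || (3*j + 2 != -6 && d >= pos - 9) must hold; in canonical form it is (pos < -6 && 4*cnt >= j) || (3*j != -8 && d >= pos - 9).
Before skip: (pos < -6 && 4*cnt >= j) || (3*j != -8 && d >= pos - 9)
Before skip: (pos < -6 && 4*cnt >= j) || (3*j != -8 && d >= pos - 9)
Before cnt := cnt: (pos < -6 && 4*cnt >= j) || (3*j != -8 && d >= pos - 9)
Then branch requires (pos < -6 && 4*pos >= j + 16) || (3*j != -8 && d >= pos - 9); else branch requires (pos < -6 && j <= 36) || (3*j != -8 && d >= pos - 9).
Before the if: ((!(3*g + 3*j == 4)) ==> ((pos < -6 && 4*pos >= j + 16) || (3*j != -8 && d >= pos - 9))) && (3*g + 3*j == 4 ==> ((pos < -6 && j <= 36) || (3*j != -8 && d >= pos - 9)))
Then branch requires ((3*cnt + pos < 2*d + 6 || j <= d - 7) ==> (3*g < 2*j + 16 && pos <= -9 && ((!(3*g + 3*j == 4)) ==> ((pos < -6 && 4*pos >= j + 16) || (3*j != -8 && d >= pos - 9))) && (3*g + 3*j == 4 ==> ((pos < -6 && j <= 36) || (3*j != -8 && d >= pos - 9))))) && ((!(3*cnt + pos < 2*d + 6 || j <= d - 7)) ==> (3*g < 2*cnt + 6 && cnt <= -18 && ((!(3*g + 3*j == 4)) ==> ((cnt < -15 && 4*cnt >= j - 20) || (3*j != -8 && d >= cnt))) && (3*g + 3*j == 4 ==> ((cnt < -15 && j <= 36) || (3*j != -8 && d >= cnt))))); else branch requires ((pos != j + 1 || d != -5) ==> (((!(3*g + 3*j == 4)) ==> ((pos < -6 && 4*pos >= j + 16) || (3*j != -8 && d >= pos - 9))) && (3*g + 3*j == 4 ==> ((pos < -6 && j <= 36) || (3*j != -8 && d >= pos - 9))))) && ((!(pos != j + 1 || d != -5)) ==> (((!(9*g + 3*j == 19)) ==> ((pos < -6 && 4*pos >= j + 16) || (3*j != -8 && d >= pos - 9))) && (9*g + 3*j == 19 ==> ((pos < -6 && j <= 36) || (3*j != -8 && d >= pos - 9))))).
Before the if: ((2*j != 12 && 2*j == d + 3*pos - 5) ==> (((3*cnt + pos < 2*d + 6 || j <= d - 7) ==> (3*g < 2*j + 16 && pos <= -9 && ((!(3*g + 3*j == 4)) ==> ((pos < -6 && 4*pos >= j + 16) || (3*j != -8 && d >= pos - 9))) && (3*g + 3*j == 4 ==> ((pos < -6 && j <= 36) || (3*j != -8 && d >= pos - 9))))) && ((!(3*cnt + pos < 2*d + 6 || j <= d - 7)) ==> (3*g < 2*cnt + 6 && cnt <= -18 && ((!(3*g + 3*j == 4)) ==> ((cnt < -15 && 4*cnt >= j - 20) || (3*j != -8 && d >= cnt))) && (3*g + 3*j == 4 ==> ((cnt < -15 && j <= 36) || (3*j != -8 && d >= cnt))))))) && ((!(2*j != 12 && 2*j == d + 3*pos - 5)) ==> (((pos != j + 1 || d != -5) ==> (((!(3*g + 3*j == 4)) ==> ((pos < -6 && 4*pos >= j + 16) || (3*j != -8 && d >= pos - 9))) && (3*g + 3*j == 4 ==> ((pos < -6 && j <= 36) || (3*j != -8 && d >= pos - 9))))) && ((!(pos != j + 1 || d != -5)) ==> (((!(9*g + 3*j == 19)) ==> ((pos < -6 && 4*pos >= j + 16) || (3*j != -8 && d >= pos - 9))) && (9*g + 3*j == 19 ==> ((pos < -6 && j <= 36) || (3*j != -8 && d >= pos - 9)))))))
Answer: WP = ((2*j != 12 && 2*j == d + 3*pos - 5) ==> (((3*cnt + pos < 2*d + 6 || j <= d - 7) ==> (3*g < 2*j + 16 && pos <= -9 && ((!(3*g + 3*j == 4)) ==> ((pos < -6 && 4*pos >= j + 16) || (3*j != -8 && d >= pos - 9))) && (3*g + 3*j == 4 ==> ((pos < -6 && j <= 36) || (3*j != -8 && d >= pos - 9))))) && ((!(3*cnt + pos < 2*d + 6 || j <= d - 7)) ==> (3*g < 2*cnt + 6 && cnt <= -18 && ((!(3*g + 3*j == 4)) ==> ((cnt < -15 && 4*cnt >= j - 20) || (3*j != -8 && d >= cnt))) && (3*g + 3*j == 4 ==> ((cnt < -15 && j <= 36) || (3*j != -8 && d >= cnt))))))) && ((!(2*j != 12 && 2*j == d + 3*pos - 5)) ==> (((pos != j + 1 || d != -5) ==> (((!(3*g + 3*j == 4)) ==> ((pos < -6 && 4*pos >= j + 16) || (3*j != -8 && d >= pos - 9))) && (3*g + 3*j == 4 ==> ((pos < -6 && j <= 36) || (3*j != -8 && d >= pos - 9))))) && ((!(pos != j + 1 || d != -5)) ==> (((!(9*g + 3*j == 19)) ==> ((pos < -6 && 4*pos >= j + 16) || (3*j != -8 && d >= pos - 9))) && (9*g + 3*j == 19 ==> ((pos < -6 && j <= 36) || (3*j != -8 && d >= pos - 9)))))))


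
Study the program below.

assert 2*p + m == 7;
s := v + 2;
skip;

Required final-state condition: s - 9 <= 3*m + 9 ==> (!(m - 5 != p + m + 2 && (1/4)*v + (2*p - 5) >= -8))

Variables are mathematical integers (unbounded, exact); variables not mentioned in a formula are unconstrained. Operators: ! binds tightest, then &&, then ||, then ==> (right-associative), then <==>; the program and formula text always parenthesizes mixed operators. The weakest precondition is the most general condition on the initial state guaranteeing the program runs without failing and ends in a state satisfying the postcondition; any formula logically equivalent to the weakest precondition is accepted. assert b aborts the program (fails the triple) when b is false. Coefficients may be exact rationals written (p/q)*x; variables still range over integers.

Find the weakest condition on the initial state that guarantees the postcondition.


Working backward. After the program, the postcondition s - 9 <= 3*m + 9 ==> (!(m - 5 != p + m + 2 && (1/4)*v + (2*p - 5) >= -8)) must hold; in canonical form it is s <= 3*m + 18 ==> (!(p != -7 && 2*p + (1/4)*v >= -3)).
Before skip: s <= 3*m + 18 ==> (!(p != -7 && 2*p + (1/4)*v >= -3))
Before s := v + 2: v <= 3*m + 16 ==> (!(p != -7 && 2*p + (1/4)*v >= -3))
Before assert 2*p + m == 7: m + 2*p == 7 && (v <= 3*m + 16 ==> (!(p != -7 && 2*p + (1/4)*v >= -3)))
Answer: WP = m + 2*p == 7 && (v <= 3*m + 16 ==> (!(p != -7 && 2*p + (1/4)*v >= -3)))


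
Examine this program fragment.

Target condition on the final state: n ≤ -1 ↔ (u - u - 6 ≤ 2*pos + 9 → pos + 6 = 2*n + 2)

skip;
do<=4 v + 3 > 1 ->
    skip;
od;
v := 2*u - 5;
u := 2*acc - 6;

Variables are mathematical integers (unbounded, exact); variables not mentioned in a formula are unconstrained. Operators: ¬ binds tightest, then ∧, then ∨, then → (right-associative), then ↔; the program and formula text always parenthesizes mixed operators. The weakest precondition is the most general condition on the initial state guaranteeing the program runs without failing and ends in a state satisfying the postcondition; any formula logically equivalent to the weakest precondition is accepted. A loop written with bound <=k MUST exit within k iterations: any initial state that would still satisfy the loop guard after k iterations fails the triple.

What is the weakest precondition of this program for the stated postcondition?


Working backward. After the program, the postcondition n ≤ -1 ↔ (u - u - 6 ≤ 2*pos + 9 → pos + 6 = 2*n + 2) must hold; in canonical form it is n ≤ -1 ↔ (2*pos ≥ -15 → pos = 2*n - 4).
Before u := 2*acc - 6: n ≤ -1 ↔ (2*pos ≥ -15 → pos = 2*n - 4)
Before v := 2*u - 5: n ≤ -1 ↔ (2*pos ≥ -15 → pos = 2*n - 4)
Before the loop (bound <=4), unroll the exhaustion recursion (WP_0 = exit-now case; WP_j = one more guarded iteration, up to j = 4):
  WP_0: (¬(v > -2)) ∧ (n ≤ -1 ↔ (2*pos ≥ -15 → pos = 2*n - 4))
  WP_1: (v > -2 → ((¬(v > -2)) ∧ (n ≤ -1 ↔ (2*pos ≥ -15 → pos = 2*n - 4)))) ∧ ((¬(v > -2)) → (n ≤ -1 ↔ (2*pos ≥ -15 → pos = 2*n - 4)))
  WP_2: (v > -2 → ((v > -2 → ((¬(v > -2)) ∧ (n ≤ -1 ↔ (2*pos ≥ -15 → pos = 2*n - 4)))) ∧ ((¬(v > -2)) → (n ≤ -1 ↔ (2*pos ≥ -15 → pos = 2*n - 4))))) ∧ ((¬(v > -2)) → (n ≤ -1 ↔ (2*pos ≥ -15 → pos = 2*n - 4)))
  WP_3: (v > -2 → ((v > -2 → ((v > -2 → ((¬(v > -2)) ∧ (n ≤ -1 ↔ (2*pos ≥ -15 → pos = 2*n - 4)))) ∧ ((¬(v > -2)) → (n ≤ -1 ↔ (2*pos ≥ -15 → pos = 2*n - 4))))) ∧ ((¬(v > -2)) → (n ≤ -1 ↔ (2*pos ≥ -15 → pos = 2*n - 4))))) ∧ ((¬(v > -2)) → (n ≤ -1 ↔ (2*pos ≥ -15 → pos = 2*n - 4)))
  WP_4: (v > -2 → ((v > -2 → ((v > -2 → ((v > -2 → ((¬(v > -2)) ∧ (n ≤ -1 ↔ (2*pos ≥ -15 → pos = 2*n - 4)))) ∧ ((¬(v > -2)) → (n ≤ -1 ↔ (2*pos ≥ -15 → pos = 2*n - 4))))) ∧ ((¬(v > -2)) → (n ≤ -1 ↔ (2*pos ≥ -15 → pos = 2*n - 4))))) ∧ ((¬(v > -2)) → (n ≤ -1 ↔ (2*pos ≥ -15 → pos = 2*n - 4))))) ∧ ((¬(v > -2)) → (n ≤ -1 ↔ (2*pos ≥ -15 → pos = 2*n - 4)))
So before the loop: (v > -2 → ((v > -2 → ((v > -2 → ((v > -2 → ((¬(v > -2)) ∧ (n ≤ -1 ↔ (2*pos ≥ -15 → pos = 2*n - 4)))) ∧ ((¬(v > -2)) → (n ≤ -1 ↔ (2*pos ≥ -15 → pos = 2*n - 4))))) ∧ ((¬(v > -2)) → (n ≤ -1 ↔ (2*pos ≥ -15 → pos = 2*n - 4))))) ∧ ((¬(v > -2)) → (n ≤ -1 ↔ (2*pos ≥ -15 → pos = 2*n - 4))))) ∧ ((¬(v > -2)) → (n ≤ -1 ↔ (2*pos ≥ -15 → pos = 2*n - 4)))
Before skip: (v > -2 → ((v > -2 → ((v > -2 → ((v > -2 → ((¬(v > -2)) ∧ (n ≤ -1 ↔ (2*pos ≥ -15 → pos = 2*n - 4)))) ∧ ((¬(v > -2)) → (n ≤ -1 ↔ (2*pos ≥ -15 → pos = 2*n - 4))))) ∧ ((¬(v > -2)) → (n ≤ -1 ↔ (2*pos ≥ -15 → pos = 2*n - 4))))) ∧ ((¬(v > -2)) → (n ≤ -1 ↔ (2*pos ≥ -15 → pos = 2*n - 4))))) ∧ ((¬(v > -2)) → (n ≤ -1 ↔ (2*pos ≥ -15 → pos = 2*n - 4)))
Answer: WP = (v > -2 → ((v > -2 → ((v > -2 → ((v > -2 → ((¬(v > -2)) ∧ (n ≤ -1 ↔ (2*pos ≥ -15 → pos = 2*n - 4)))) ∧ ((¬(v > -2)) → (n ≤ -1 ↔ (2*pos ≥ -15 → pos = 2*n - 4))))) ∧ ((¬(v > -2)) → (n ≤ -1 ↔ (2*pos ≥ -15 → pos = 2*n - 4))))) ∧ ((¬(v > -2)) → (n ≤ -1 ↔ (2*pos ≥ -15 → pos = 2*n - 4))))) ∧ ((¬(v > -2)) → (n ≤ -1 ↔ (2*pos ≥ -15 → pos = 2*n - 4)))


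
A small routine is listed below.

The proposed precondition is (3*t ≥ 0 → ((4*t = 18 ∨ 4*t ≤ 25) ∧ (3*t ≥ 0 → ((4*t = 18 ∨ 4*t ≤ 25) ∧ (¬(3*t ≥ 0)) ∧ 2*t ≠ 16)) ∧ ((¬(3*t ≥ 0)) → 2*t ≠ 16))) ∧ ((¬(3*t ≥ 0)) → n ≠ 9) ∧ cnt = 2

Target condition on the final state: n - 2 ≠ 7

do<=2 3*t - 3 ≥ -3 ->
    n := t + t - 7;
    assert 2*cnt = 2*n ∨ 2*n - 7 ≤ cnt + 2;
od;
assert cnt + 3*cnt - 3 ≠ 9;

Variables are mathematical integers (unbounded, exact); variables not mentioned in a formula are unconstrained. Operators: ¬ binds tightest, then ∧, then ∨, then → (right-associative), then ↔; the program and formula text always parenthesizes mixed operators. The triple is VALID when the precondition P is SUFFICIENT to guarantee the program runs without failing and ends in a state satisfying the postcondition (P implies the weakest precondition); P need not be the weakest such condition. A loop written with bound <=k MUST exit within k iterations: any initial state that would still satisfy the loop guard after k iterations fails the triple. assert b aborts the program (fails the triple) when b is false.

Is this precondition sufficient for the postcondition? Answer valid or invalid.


Working backward. After the program, the postcondition n - 2 ≠ 7 must hold; in canonical form it is n ≠ 9.
Before assert cnt + 3*cnt - 3 ≠ 9: 4*cnt ≠ 12 ∧ n ≠ 9
Before the loop (bound <=2), unroll the exhaustion recursion (WP_0 = exit-now case; WP_j = one more guarded iteration, up to j = 2):
  WP_0: (¬(3*t ≥ 0)) ∧ 4*cnt ≠ 12 ∧ n ≠ 9
  WP_1: (3*t ≥ 0 → ((2*cnt = 4*t - 14 ∨ 4*t ≤ cnt + 23) ∧ (¬(3*t ≥ 0)) ∧ 4*cnt ≠ 12 ∧ 2*t ≠ 16)) ∧ ((¬(3*t ≥ 0)) → (4*cnt ≠ 12 ∧ n ≠ 9))
  WP_2: (3*t ≥ 0 → ((2*cnt = 4*t - 14 ∨ 4*t ≤ cnt + 23) ∧ (3*t ≥ 0 → ((2*cnt = 4*t - 14 ∨ 4*t ≤ cnt + 23) ∧ (¬(3*t ≥ 0)) ∧ 4*cnt ≠ 12 ∧ 2*t ≠ 16)) ∧ ((¬(3*t ≥ 0)) → (4*cnt ≠ 12 ∧ 2*t ≠ 16)))) ∧ ((¬(3*t ≥ 0)) → (4*cnt ≠ 12 ∧ n ≠ 9))
So before the loop: (3*t ≥ 0 → ((2*cnt = 4*t - 14 ∨ 4*t ≤ cnt + 23) ∧ (3*t ≥ 0 → ((2*cnt = 4*t - 14 ∨ 4*t ≤ cnt + 23) ∧ (¬(3*t ≥ 0)) ∧ 4*cnt ≠ 12 ∧ 2*t ≠ 16)) ∧ ((¬(3*t ≥ 0)) → (4*cnt ≠ 12 ∧ 2*t ≠ 16)))) ∧ ((¬(3*t ≥ 0)) → (4*cnt ≠ 12 ∧ n ≠ 9))
The weakest precondition is (3*t ≥ 0 → ((2*cnt = 4*t - 14 ∨ 4*t ≤ cnt + 23) ∧ (3*t ≥ 0 → ((2*cnt = 4*t - 14 ∨ 4*t ≤ cnt + 23) ∧ (¬(3*t ≥ 0)) ∧ 4*cnt ≠ 12 ∧ 2*t ≠ 16)) ∧ ((¬(3*t ≥ 0)) → (4*cnt ≠ 12 ∧ 2*t ≠ 16)))) ∧ ((¬(3*t ≥ 0)) → (4*cnt ≠ 12 ∧ n ≠ 9)).
Check whether (3*t ≥ 0 → ((4*t = 18 ∨ 4*t ≤ 25) ∧ (3*t ≥ 0 → ((4*t = 18 ∨ 4*t ≤ 25) ∧ (¬(3*t ≥ 0)) ∧ 2*t ≠ 16)) ∧ ((¬(3*t ≥ 0)) → 2*t ≠ 16))) ∧ ((¬(3*t ≥ 0)) → n ≠ 9) ∧ cnt = 2 implies it.
Every state satisfying the precondition satisfies the weakest precondition: the implication holds.
Answer: valid


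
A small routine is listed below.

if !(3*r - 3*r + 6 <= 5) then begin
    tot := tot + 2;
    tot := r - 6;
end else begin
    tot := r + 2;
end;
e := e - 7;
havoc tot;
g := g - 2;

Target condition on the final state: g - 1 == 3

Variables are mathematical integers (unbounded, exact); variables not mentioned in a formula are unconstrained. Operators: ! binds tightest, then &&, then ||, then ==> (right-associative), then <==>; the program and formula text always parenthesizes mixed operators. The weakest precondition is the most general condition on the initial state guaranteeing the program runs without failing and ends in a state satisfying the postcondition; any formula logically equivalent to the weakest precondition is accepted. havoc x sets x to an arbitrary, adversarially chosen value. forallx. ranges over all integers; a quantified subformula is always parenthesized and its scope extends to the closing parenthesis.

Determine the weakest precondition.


Working backward. After the program, the postcondition g - 1 == 3 must hold; in canonical form it is g == 4.
Before g := g - 2: g == 6
Before havoc tot: g == 6
Before e := e - 7: g == 6
Then branch requires g == 6; else branch requires g == 6.
Before the if: g == 6
Answer: WP = g == 6


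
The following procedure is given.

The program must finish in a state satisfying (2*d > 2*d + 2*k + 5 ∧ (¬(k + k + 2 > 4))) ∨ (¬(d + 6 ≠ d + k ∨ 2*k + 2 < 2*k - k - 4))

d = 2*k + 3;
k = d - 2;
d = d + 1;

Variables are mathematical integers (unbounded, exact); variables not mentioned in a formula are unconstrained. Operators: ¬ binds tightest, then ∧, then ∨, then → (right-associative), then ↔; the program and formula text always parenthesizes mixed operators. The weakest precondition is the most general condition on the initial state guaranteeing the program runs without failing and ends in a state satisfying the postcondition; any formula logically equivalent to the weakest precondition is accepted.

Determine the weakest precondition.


Working backward. After the program, the postcondition (2*d > 2*d + 2*k + 5 ∧ (¬(k + k + 2 > 4))) ∨ (¬(d + 6 ≠ d + k ∨ 2*k + 2 < 2*k - k - 4)) must hold; in canonical form it is (2*k < -5 ∧ (¬(2*k > 2))) ∨ (¬(k ≠ 6 ∨ k < -6)).
Before d := d + 1: (2*k < -5 ∧ (¬(2*k > 2))) ∨ (¬(k ≠ 6 ∨ k < -6))
Before k := d - 2: (2*d < -1 ∧ (¬(2*d > 6))) ∨ (¬(d ≠ 8 ∨ d < -4))
Before d := 2*k + 3: (4*k < -7 ∧ (¬(4*k > 0))) ∨ (¬(2*k ≠ 5 ∨ 2*k < -7))
Answer: WP = (4*k < -7 ∧ (¬(4*k > 0))) ∨ (¬(2*k ≠ 5 ∨ 2*k < -7))


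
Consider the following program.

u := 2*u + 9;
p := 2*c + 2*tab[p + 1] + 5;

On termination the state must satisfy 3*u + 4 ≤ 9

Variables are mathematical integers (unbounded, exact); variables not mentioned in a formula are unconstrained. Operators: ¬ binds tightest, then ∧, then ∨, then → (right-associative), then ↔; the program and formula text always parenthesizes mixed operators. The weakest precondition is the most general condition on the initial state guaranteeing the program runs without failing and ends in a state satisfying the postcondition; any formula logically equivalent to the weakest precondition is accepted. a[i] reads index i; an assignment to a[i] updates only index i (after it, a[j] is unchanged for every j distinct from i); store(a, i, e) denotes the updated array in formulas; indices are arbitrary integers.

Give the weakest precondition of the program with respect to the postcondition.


Working backward. After the program, the postcondition 3*u + 4 ≤ 9 must hold; in canonical form it is 3*u ≤ 5.
Before p := 2*c + 2*tab[p + 1] + 5: 3*u ≤ 5
Before u := 2*u + 9: 6*u ≤ -22
Answer: WP = 6*u ≤ -22


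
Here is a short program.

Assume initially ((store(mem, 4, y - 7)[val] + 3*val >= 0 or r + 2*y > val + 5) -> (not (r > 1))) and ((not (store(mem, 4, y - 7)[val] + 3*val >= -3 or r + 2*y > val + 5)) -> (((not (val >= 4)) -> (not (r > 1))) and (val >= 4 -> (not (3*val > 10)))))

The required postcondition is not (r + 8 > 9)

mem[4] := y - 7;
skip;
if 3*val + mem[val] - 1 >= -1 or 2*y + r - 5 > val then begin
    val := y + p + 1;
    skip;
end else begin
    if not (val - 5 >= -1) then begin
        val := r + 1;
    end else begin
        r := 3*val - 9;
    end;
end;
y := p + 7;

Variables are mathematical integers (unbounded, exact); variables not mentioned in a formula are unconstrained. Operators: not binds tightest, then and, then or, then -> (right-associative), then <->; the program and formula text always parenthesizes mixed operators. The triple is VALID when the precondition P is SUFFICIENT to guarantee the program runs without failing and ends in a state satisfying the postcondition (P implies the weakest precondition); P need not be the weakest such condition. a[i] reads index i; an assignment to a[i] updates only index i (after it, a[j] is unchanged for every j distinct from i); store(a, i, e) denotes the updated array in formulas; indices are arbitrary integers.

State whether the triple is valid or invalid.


Working backward. After the program, the postcondition not (r + 8 > 9) must hold; in canonical form it is not (r > 1).
Before y := p + 7: not (r > 1)
Then branch requires not (r > 1); else branch requires ((not (val >= 4)) -> (not (r > 1))) and (val >= 4 -> (not (3*val > 10))).
Before the if: ((mem[val] + 3*val >= 0 or r + 2*y > val + 5) -> (not (r > 1))) and ((not (mem[val] + 3*val >= 0 or r + 2*y > val + 5)) -> (((not (val >= 4)) -> (not (r > 1))) and (val >= 4 -> (not (3*val > 10)))))
Before skip: ((mem[val] + 3*val >= 0 or r + 2*y > val + 5) -> (not (r > 1))) and ((not (mem[val] + 3*val >= 0 or r + 2*y > val + 5)) -> (((not (val >= 4)) -> (not (r > 1))) and (val >= 4 -> (not (3*val > 10)))))
Before mem[4] := y - 7: ((store(mem, 4, y - 7)[val] + 3*val >= 0 or r + 2*y > val + 5) -> (not (r > 1))) and ((not (store(mem, 4, y - 7)[val] + 3*val >= 0 or r + 2*y > val + 5)) -> (((not (val >= 4)) -> (not (r > 1))) and (val >= 4 -> (not (3*val > 10)))))
The weakest precondition is ((store(mem, 4, y - 7)[val] + 3*val >= 0 or r + 2*y > val + 5) -> (not (r > 1))) and ((not (store(mem, 4, y - 7)[val] + 3*val >= 0 or r + 2*y > val + 5)) -> (((not (val >= 4)) -> (not (r > 1))) and (val >= 4 -> (not (3*val > 10))))).
Check whether ((store(mem, 4, y - 7)[val] + 3*val >= 0 or r + 2*y > val + 5) -> (not (r > 1))) and ((not (store(mem, 4, y - 7)[val] + 3*val >= -3 or r + 2*y > val + 5)) -> (((not (val >= 4)) -> (not (r > 1))) and (val >= 4 -> (not (3*val > 10))))) implies it.
Countermodel: at the initial state mem = {[4] = 2, elsewhere 2}, r = 0, val = 4, y = -6, the precondition holds but the weakest precondition fails.
Answer: invalid


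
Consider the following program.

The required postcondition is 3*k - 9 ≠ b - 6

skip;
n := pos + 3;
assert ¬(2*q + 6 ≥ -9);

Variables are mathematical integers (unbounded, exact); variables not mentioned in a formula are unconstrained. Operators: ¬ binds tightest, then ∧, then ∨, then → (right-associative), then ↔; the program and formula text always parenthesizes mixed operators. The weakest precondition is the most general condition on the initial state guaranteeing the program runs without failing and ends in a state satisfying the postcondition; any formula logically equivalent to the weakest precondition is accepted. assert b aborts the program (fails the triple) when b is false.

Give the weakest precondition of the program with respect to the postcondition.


Working backward. After the program, the postcondition 3*k - 9 ≠ b - 6 must hold; in canonical form it is 3*k ≠ b + 3.
Before assert ¬(2*q + 6 ≥ -9): (¬(2*q ≥ -15)) ∧ 3*k ≠ b + 3
Before n := pos + 3: (¬(2*q ≥ -15)) ∧ 3*k ≠ b + 3
Before skip: (¬(2*q ≥ -15)) ∧ 3*k ≠ b + 3
Answer: WP = (¬(2*q ≥ -15)) ∧ 3*k ≠ b + 3


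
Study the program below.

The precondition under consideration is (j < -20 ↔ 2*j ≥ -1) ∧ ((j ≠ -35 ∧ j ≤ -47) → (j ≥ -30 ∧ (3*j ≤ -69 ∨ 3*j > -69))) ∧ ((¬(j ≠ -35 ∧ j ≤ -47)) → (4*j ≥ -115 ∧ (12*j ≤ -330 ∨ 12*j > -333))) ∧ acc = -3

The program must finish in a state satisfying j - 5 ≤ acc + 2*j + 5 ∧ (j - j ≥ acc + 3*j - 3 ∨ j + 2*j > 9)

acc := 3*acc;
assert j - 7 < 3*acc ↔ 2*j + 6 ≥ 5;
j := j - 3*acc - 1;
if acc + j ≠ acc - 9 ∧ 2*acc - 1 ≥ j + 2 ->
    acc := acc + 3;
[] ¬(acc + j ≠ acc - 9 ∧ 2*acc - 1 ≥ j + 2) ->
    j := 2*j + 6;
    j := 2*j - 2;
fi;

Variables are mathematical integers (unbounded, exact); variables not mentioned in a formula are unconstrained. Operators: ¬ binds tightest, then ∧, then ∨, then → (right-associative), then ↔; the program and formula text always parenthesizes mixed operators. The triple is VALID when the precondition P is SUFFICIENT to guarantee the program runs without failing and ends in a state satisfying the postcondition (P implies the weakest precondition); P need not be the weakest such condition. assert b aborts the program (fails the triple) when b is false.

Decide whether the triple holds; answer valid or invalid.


Working backward. After the program, the postcondition j - 5 ≤ acc + 2*j + 5 ∧ (j - j ≥ acc + 3*j - 3 ∨ j + 2*j > 9) must hold; in canonical form it is acc + j ≥ -10 ∧ (acc + 3*j ≤ 3 ∨ 3*j > 9).
Then branch requires acc + j ≥ -13 ∧ (acc + 3*j ≤ 0 ∨ 3*j > 9); else branch requires acc + 4*j ≥ -20 ∧ (acc + 12*j ≤ -27 ∨ 12*j > -21).
Before the if: ((j ≠ -9 ∧ 2*acc ≥ j + 3) → (acc + j ≥ -13 ∧ (acc + 3*j ≤ 0 ∨ 3*j > 9))) ∧ ((¬(j ≠ -9 ∧ 2*acc ≥ j + 3)) → (acc + 4*j ≥ -20 ∧ (acc + 12*j ≤ -27 ∨ 12*j > -21)))
Before j := j - 3*acc - 1: ((j ≠ 3*acc - 8 ∧ 5*acc ≥ j + 2) → (j ≥ 2*acc - 12 ∧ (3*j ≤ 8*acc + 3 ∨ 3*j > 9*acc + 12))) ∧ ((¬(j ≠ 3*acc - 8 ∧ 5*acc ≥ j + 2)) → (4*j ≥ 11*acc - 16 ∧ (12*j ≤ 35*acc - 15 ∨ 12*j > 36*acc - 9)))
Before assert j - 7 < 3*acc ↔ 2*j + 6 ≥ 5: (j < 3*acc + 7 ↔ 2*j ≥ -1) ∧ ((j ≠ 3*acc - 8 ∧ 5*acc ≥ j + 2) → (j ≥ 2*acc - 12 ∧ (3*j ≤ 8*acc + 3 ∨ 3*j > 9*acc + 12))) ∧ ((¬(j ≠ 3*acc - 8 ∧ 5*acc ≥ j + 2)) → (4*j ≥ 11*acc - 16 ∧ (12*j ≤ 35*acc - 15 ∨ 12*j > 36*acc - 9)))
Before acc := 3*acc: (j < 9*acc + 7 ↔ 2*j ≥ -1) ∧ ((j ≠ 9*acc - 8 ∧ 15*acc ≥ j + 2) → (j ≥ 6*acc - 12 ∧ (3*j ≤ 24*acc + 3 ∨ 3*j > 27*acc + 12))) ∧ ((¬(j ≠ 9*acc - 8 ∧ 15*acc ≥ j + 2)) → (4*j ≥ 33*acc - 16 ∧ (12*j ≤ 105*acc - 15 ∨ 12*j > 108*acc - 9)))
The weakest precondition is (j < 9*acc + 7 ↔ 2*j ≥ -1) ∧ ((j ≠ 9*acc - 8 ∧ 15*acc ≥ j + 2) → (j ≥ 6*acc - 12 ∧ (3*j ≤ 24*acc + 3 ∨ 3*j > 27*acc + 12))) ∧ ((¬(j ≠ 9*acc - 8 ∧ 15*acc ≥ j + 2)) → (4*j ≥ 33*acc - 16 ∧ (12*j ≤ 105*acc - 15 ∨ 12*j > 108*acc - 9))).
Check whether (j < -20 ↔ 2*j ≥ -1) ∧ ((j ≠ -35 ∧ j ≤ -47) → (j ≥ -30 ∧ (3*j ≤ -69 ∨ 3*j > -69))) ∧ ((¬(j ≠ -35 ∧ j ≤ -47)) → (4*j ≥ -115 ∧ (12*j ≤ -330 ∨ 12*j > -333))) ∧ acc = -3 implies it.
Every state satisfying the precondition satisfies the weakest precondition: the implication holds.
Answer: valid
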